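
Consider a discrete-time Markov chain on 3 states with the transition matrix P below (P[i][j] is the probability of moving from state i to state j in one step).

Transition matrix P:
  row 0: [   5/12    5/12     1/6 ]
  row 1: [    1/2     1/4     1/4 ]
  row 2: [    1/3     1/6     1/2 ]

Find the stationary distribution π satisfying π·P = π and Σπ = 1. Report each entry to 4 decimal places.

Balance equations π_j = Σ_i π_i·P[i][j]:
  π_0 = 5/12·π_0 + 1/2·π_1 + 1/3·π_2
  π_1 = 5/12·π_0 + 1/4·π_1 + 1/6·π_2
  normalize: π_0 + π_1 + π_2 = 1
Solving the linear system gives exactly π = [48/115, 34/115, 33/115].

π = [0.4174, 0.2957, 0.2870]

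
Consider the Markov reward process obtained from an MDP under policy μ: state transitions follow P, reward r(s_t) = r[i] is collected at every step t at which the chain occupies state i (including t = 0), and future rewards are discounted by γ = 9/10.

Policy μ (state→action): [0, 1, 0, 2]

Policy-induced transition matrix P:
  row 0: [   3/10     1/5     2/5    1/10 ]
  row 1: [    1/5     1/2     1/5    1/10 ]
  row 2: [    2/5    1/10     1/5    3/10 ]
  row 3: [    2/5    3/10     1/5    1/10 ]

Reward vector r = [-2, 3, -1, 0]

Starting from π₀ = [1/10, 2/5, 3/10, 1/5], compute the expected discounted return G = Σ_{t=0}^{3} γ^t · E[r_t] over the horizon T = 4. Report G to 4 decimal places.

G = 0.7234

t=0: π = [0.1000, 0.4000, 0.3000, 0.2000], E[r] = 0.7000, γ^t·E[r] = 0.700000, running G = 0.700000
t=1: π = [0.3100, 0.3100, 0.2200, 0.1600], E[r] = 0.0900, γ^t·E[r] = 0.081000, running G = 0.781000
t=2: π = [0.3070, 0.2870, 0.2620, 0.1440], E[r] = -0.0150, γ^t·E[r] = -0.012150, running G = 0.768850
t=3: π = [0.3119, 0.2743, 0.2614, 0.1524], E[r] = -0.0623, γ^t·E[r] = -0.045417, running G = 0.723433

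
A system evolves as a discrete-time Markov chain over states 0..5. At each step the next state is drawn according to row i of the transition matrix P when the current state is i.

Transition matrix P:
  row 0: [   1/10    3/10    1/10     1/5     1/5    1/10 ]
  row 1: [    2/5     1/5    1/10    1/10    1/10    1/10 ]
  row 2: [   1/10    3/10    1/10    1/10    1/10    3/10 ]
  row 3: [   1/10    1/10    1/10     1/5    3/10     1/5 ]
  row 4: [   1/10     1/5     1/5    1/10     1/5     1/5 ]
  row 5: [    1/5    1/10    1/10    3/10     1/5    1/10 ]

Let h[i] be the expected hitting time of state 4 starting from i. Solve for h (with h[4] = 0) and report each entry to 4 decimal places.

h = [5.3535, 5.9004, 5.9199, 4.6912, 0.0000, 5.1779]

First-step conditioning: h[4] = 0; for i ≠ 4, h[i] = 1 + Σ_k P[i][k]·h[k].
  h[0] = 1 + 1/10·h[0] + 3/10·h[1] + 1/10·h[2] + 1/5·h[3] + 1/10·h[5]
  h[1] = 1 + 2/5·h[0] + 1/5·h[1] + 1/10·h[2] + 1/10·h[3] + 1/10·h[5]
  h[2] = 1 + 1/10·h[0] + 3/10·h[1] + 1/10·h[2] + 1/10·h[3] + 3/10·h[5]
  h[3] = 1 + 1/10·h[0] + 1/10·h[1] + 1/10·h[2] + 1/5·h[3] + 1/5·h[5]
  h[5] = 1 + 1/5·h[0] + 1/10·h[1] + 1/10·h[2] + 3/10·h[3] + 1/10·h[5]
Solving the 5×5 linear system over states ≠ 4 gives exactly h = [106700/19931, 117600/19931, 6210/1049, 93500/19931, 0, 103200/19931] (h[4] = 0 is the target).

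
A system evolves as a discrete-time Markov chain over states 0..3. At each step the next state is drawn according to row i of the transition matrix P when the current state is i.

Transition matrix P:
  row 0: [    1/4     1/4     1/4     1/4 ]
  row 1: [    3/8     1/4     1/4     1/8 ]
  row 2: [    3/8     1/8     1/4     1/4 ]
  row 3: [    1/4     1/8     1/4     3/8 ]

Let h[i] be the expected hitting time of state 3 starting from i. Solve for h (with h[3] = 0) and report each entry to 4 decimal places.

First-step conditioning: h[3] = 0; for i ≠ 3, h[i] = 1 + Σ_k P[i][k]·h[k].
  h[0] = 1 + 1/4·h[0] + 1/4·h[1] + 1/4·h[2]
  h[1] = 1 + 3/8·h[0] + 1/4·h[1] + 1/4·h[2]
  h[2] = 1 + 3/8·h[0] + 1/8·h[1] + 1/4·h[2]
Solving the 3×3 linear system over states ≠ 3 gives exactly h = [256/57, 96/19, 84/19, 0] (h[3] = 0 is the target).

h = [4.4912, 5.0526, 4.4211, 0.0000]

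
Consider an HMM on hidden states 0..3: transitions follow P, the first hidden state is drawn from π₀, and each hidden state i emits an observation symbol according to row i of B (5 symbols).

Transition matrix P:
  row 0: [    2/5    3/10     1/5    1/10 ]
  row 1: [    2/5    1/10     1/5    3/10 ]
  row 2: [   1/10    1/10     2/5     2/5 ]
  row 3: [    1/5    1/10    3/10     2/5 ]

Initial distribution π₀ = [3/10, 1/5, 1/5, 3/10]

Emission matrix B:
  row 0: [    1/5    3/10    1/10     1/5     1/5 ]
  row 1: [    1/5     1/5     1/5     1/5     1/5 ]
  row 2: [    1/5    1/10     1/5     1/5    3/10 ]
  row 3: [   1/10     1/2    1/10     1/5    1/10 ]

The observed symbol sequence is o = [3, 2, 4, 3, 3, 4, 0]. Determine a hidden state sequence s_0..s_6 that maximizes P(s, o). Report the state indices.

t=0: δ = [6.000e-02, 4.000e-02, 4.000e-02, 6.000e-02]  (obs o_0=3)
t=1: δ = [2.400e-03, 3.600e-03, 3.600e-03, 2.400e-03]  ψ = [0, 0, 3, 3]  (obs o_1=2)
t=2: δ = [2.880e-04, 1.440e-04, 4.320e-04, 1.440e-04]  ψ = [1, 0, 2, 2]  (obs o_2=4)
t=3: δ = [2.304e-05, 1.728e-05, 3.456e-05, 3.456e-05]  ψ = [0, 0, 2, 2]  (obs o_3=3)
t=4: δ = [1.843e-06, 1.382e-06, 2.765e-06, 2.765e-06]  ψ = [0, 0, 2, 2]  (obs o_4=3)
t=5: δ = [1.475e-07, 1.106e-07, 3.318e-07, 1.106e-07]  ψ = [0, 0, 2, 2]  (obs o_5=4)
t=6: δ = [1.180e-08, 8.847e-09, 2.654e-08, 1.327e-08]  ψ = [0, 0, 2, 2]  (obs o_6=0)
backtrack: best end state = 2; path = [3, 2, 2, 2, 2, 2, 2]

path = [3, 2, 2, 2, 2, 2, 2]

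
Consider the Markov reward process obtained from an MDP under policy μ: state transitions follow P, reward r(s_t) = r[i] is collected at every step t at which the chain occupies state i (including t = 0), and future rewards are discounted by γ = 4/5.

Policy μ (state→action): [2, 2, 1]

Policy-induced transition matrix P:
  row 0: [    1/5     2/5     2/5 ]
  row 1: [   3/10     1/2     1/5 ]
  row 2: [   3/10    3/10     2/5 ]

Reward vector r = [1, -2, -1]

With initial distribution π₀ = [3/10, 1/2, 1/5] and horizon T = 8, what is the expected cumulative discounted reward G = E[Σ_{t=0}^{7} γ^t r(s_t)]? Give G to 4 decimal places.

t=0: π = [0.3000, 0.5000, 0.2000], E[r] = -0.9000, γ^t·E[r] = -0.900000, running G = -0.900000
t=1: π = [0.2700, 0.4300, 0.3000], E[r] = -0.8900, γ^t·E[r] = -0.712000, running G = -1.612000
t=2: π = [0.2730, 0.4130, 0.3140], E[r] = -0.8670, γ^t·E[r] = -0.554880, running G = -2.166880
t=3: π = [0.2727, 0.4099, 0.3174], E[r] = -0.8645, γ^t·E[r] = -0.442624, running G = -2.609504
t=4: π = [0.2727, 0.4093, 0.3180], E[r] = -0.8638, γ^t·E[r] = -0.353808, running G = -2.963312
t=5: π = [0.2727, 0.4091, 0.3182], E[r] = -0.8637, γ^t·E[r] = -0.283007, running G = -3.246319
t=6: π = [0.2727, 0.4091, 0.3182], E[r] = -0.8636, γ^t·E[r] = -0.226399, running G = -3.472718
t=7: π = [0.2727, 0.4091, 0.3182], E[r] = -0.8636, γ^t·E[r] = -0.181118, running G = -3.653836

G = -3.6538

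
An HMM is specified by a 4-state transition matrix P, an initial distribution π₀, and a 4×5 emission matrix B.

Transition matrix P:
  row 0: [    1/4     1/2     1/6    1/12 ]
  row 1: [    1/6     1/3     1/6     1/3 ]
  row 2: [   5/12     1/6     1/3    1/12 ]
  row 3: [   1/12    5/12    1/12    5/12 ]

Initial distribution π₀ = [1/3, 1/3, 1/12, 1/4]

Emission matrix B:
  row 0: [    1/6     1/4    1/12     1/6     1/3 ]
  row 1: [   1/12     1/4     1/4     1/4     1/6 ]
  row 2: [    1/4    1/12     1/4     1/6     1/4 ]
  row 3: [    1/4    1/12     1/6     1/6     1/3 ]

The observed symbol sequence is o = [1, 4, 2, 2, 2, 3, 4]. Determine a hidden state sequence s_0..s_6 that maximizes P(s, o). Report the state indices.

path = [1, 3, 1, 1, 1, 1, 3]

t=0: δ = [8.333e-02, 8.333e-02, 6.944e-03, 2.083e-02]  (obs o_0=1)
t=1: δ = [6.944e-03, 6.944e-03, 3.472e-03, 9.259e-03]  ψ = [0, 0, 0, 1]  (obs o_1=4)
t=2: δ = [1.447e-04, 9.645e-04, 2.894e-04, 6.430e-04]  ψ = [0, 3, 0, 3]  (obs o_2=2)
t=3: δ = [1.340e-05, 8.038e-05, 4.019e-05, 5.358e-05]  ψ = [1, 1, 1, 1]  (obs o_3=2)
t=4: δ = [1.395e-06, 6.698e-06, 3.349e-06, 4.465e-06]  ψ = [2, 1, 1, 1]  (obs o_4=2)
t=5: δ = [2.326e-07, 5.582e-07, 1.861e-07, 3.721e-07]  ψ = [2, 1, 1, 1]  (obs o_5=3)
t=6: δ = [3.101e-08, 3.101e-08, 2.326e-08, 6.202e-08]  ψ = [1, 1, 1, 1]  (obs o_6=4)
backtrack: best end state = 3; path = [1, 3, 1, 1, 1, 1, 3]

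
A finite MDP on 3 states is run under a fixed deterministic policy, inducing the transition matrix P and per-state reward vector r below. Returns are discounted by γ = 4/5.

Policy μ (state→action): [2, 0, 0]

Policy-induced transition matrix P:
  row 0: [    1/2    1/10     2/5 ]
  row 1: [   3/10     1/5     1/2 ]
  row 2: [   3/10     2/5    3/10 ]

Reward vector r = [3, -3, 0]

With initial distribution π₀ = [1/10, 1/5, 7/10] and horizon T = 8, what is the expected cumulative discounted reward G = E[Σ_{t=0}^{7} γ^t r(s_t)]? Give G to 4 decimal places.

t=0: π = [0.1000, 0.2000, 0.7000], E[r] = -0.3000, γ^t·E[r] = -0.300000, running G = -0.300000
t=1: π = [0.3200, 0.3300, 0.3500], E[r] = -0.0300, γ^t·E[r] = -0.024000, running G = -0.324000
t=2: π = [0.3640, 0.2380, 0.3980], E[r] = 0.3780, γ^t·E[r] = 0.241920, running G = -0.082080
t=3: π = [0.3728, 0.2432, 0.3840], E[r] = 0.3888, γ^t·E[r] = 0.199066, running G = 0.116986
t=4: π = [0.3746, 0.2395, 0.3859], E[r] = 0.4051, γ^t·E[r] = 0.165937, running G = 0.282923
t=5: π = [0.3749, 0.2397, 0.3854], E[r] = 0.4056, γ^t·E[r] = 0.132891, running G = 0.415814
t=6: π = [0.3750, 0.2396, 0.3854], E[r] = 0.4062, γ^t·E[r] = 0.106484, running G = 0.522298
t=7: π = [0.3750, 0.2396, 0.3854], E[r] = 0.4062, γ^t·E[r] = 0.085191, running G = 0.607489

G = 0.6075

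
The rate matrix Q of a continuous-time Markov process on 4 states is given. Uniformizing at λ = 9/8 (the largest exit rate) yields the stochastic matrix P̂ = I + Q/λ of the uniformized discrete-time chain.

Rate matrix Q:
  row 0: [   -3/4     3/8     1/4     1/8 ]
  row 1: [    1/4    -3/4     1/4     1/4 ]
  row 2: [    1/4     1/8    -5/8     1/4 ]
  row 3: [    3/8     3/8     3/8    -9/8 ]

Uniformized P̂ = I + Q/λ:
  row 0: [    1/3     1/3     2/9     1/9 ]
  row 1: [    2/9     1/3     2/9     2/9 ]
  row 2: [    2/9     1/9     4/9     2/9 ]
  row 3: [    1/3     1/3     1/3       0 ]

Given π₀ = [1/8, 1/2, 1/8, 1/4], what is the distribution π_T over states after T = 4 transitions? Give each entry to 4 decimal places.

π = [0.2696, 0.2652, 0.3078, 0.1574]

t=0: π = [0.1250, 0.5000, 0.1250, 0.2500]
t=1: π = [0.2639, 0.3056, 0.2778, 0.1528]
t=2: π = [0.2685, 0.2716, 0.3009, 0.1590]
t=3: π = [0.2697, 0.2665, 0.3068, 0.1571]
t=4: π = [0.2696, 0.2652, 0.3078, 0.1574]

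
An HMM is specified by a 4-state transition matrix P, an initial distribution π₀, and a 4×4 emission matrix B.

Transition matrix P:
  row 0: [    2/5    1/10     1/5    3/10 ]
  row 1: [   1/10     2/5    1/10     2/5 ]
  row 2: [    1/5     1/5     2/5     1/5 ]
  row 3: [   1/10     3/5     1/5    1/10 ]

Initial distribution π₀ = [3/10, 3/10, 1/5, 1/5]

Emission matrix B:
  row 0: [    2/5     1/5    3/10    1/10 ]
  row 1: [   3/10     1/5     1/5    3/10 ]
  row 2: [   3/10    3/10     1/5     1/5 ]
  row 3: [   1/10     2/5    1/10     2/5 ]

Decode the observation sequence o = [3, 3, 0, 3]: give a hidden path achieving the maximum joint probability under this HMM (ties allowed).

t=0: δ = [3.000e-02, 9.000e-02, 4.000e-02, 8.000e-02]  (obs o_0=3)
t=1: δ = [1.200e-03, 1.440e-02, 3.200e-03, 1.440e-02]  ψ = [0, 3, 2, 1]  (obs o_1=3)
t=2: δ = [5.760e-04, 2.592e-03, 8.640e-04, 5.760e-04]  ψ = [1, 3, 3, 1]  (obs o_2=0)
t=3: δ = [2.592e-05, 3.110e-04, 6.912e-05, 4.147e-04]  ψ = [1, 1, 2, 1]  (obs o_3=3)
backtrack: best end state = 3; path = [1, 3, 1, 3]

path = [1, 3, 1, 3]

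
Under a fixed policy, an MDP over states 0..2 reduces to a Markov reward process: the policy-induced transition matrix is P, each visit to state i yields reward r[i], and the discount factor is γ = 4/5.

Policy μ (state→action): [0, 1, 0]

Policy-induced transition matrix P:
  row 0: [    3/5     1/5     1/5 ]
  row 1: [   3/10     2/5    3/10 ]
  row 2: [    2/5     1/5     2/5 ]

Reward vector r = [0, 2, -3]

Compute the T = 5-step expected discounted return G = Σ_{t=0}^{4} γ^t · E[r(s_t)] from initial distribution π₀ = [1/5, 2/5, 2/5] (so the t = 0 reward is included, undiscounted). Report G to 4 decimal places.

G = -1.2734

t=0: π = [0.2000, 0.4000, 0.4000], E[r] = -0.4000, γ^t·E[r] = -0.400000, running G = -0.400000
t=1: π = [0.4000, 0.2800, 0.3200], E[r] = -0.4000, γ^t·E[r] = -0.320000, running G = -0.720000
t=2: π = [0.4520, 0.2560, 0.2920], E[r] = -0.3640, γ^t·E[r] = -0.232960, running G = -0.952960
t=3: π = [0.4648, 0.2512, 0.2840], E[r] = -0.3496, γ^t·E[r] = -0.178995, running G = -1.131955
t=4: π = [0.4678, 0.2502, 0.2819], E[r] = -0.3453, γ^t·E[r] = -0.141427, running G = -1.273382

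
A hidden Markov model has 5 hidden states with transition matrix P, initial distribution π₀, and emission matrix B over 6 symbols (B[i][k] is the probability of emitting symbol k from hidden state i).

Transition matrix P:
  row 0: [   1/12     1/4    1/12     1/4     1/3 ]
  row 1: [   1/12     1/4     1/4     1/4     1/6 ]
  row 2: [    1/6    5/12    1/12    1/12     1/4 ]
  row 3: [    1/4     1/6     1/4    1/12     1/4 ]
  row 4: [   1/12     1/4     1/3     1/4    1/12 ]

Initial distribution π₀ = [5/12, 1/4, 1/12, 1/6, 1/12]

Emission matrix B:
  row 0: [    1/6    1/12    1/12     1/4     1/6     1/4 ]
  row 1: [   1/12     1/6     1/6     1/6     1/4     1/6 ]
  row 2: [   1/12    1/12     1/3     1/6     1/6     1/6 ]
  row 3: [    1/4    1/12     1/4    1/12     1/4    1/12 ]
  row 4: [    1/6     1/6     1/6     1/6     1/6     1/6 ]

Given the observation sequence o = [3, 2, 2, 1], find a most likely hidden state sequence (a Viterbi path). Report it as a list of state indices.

path = [0, 4, 2, 1]

t=0: δ = [1.042e-01, 4.167e-02, 1.389e-02, 1.389e-02, 1.389e-02]  (obs o_0=3)
t=1: δ = [7.234e-04, 4.340e-03, 3.472e-03, 6.510e-03, 5.787e-03]  ψ = [0, 0, 1, 0, 0]  (obs o_1=2)
t=2: δ = [1.356e-04, 2.411e-04, 6.430e-04, 3.617e-04, 2.713e-04]  ψ = [3, 2, 4, 4, 3]  (obs o_2=2)
t=3: δ = [8.931e-06, 4.465e-05, 7.535e-06, 5.651e-06, 2.679e-05]  ψ = [2, 2, 3, 4, 2]  (obs o_3=1)
backtrack: best end state = 1; path = [0, 4, 2, 1]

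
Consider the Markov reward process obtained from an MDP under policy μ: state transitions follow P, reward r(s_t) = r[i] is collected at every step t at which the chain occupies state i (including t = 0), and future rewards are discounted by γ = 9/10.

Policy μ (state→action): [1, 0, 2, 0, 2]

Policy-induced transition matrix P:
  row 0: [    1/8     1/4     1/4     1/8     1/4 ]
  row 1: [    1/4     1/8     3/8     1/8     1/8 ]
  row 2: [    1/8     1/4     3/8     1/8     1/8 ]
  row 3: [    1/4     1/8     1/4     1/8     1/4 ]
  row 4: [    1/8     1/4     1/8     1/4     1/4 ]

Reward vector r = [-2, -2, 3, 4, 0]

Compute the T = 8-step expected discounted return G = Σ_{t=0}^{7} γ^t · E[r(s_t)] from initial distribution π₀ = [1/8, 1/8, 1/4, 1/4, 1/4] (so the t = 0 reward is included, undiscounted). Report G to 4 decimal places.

t=0: π = [0.1250, 0.1250, 0.2500, 0.2500, 0.2500], E[r] = 1.2500, γ^t·E[r] = 1.250000, running G = 1.250000
t=1: π = [0.1719, 0.2031, 0.2656, 0.1563, 0.2031], E[r] = 0.6719, γ^t·E[r] = 0.604688, running G = 1.854688
t=2: π = [0.1699, 0.2051, 0.2832, 0.1504, 0.1914], E[r] = 0.7012, γ^t·E[r] = 0.567949, running G = 2.422637
t=3: π = [0.1694, 0.2056, 0.2871, 0.1489, 0.1890], E[r] = 0.7070, γ^t·E[r] = 0.515426, running G = 2.938063
t=4: π = [0.1693, 0.2057, 0.2880, 0.1486, 0.1884], E[r] = 0.7084, γ^t·E[r] = 0.464764, running G = 3.402827
t=5: π = [0.1693, 0.2057, 0.2882, 0.1486, 0.1883], E[r] = 0.7087, γ^t·E[r] = 0.418463, running G = 3.821290
t=6: π = [0.1693, 0.2057, 0.2882, 0.1485, 0.1883], E[r] = 0.7087, γ^t·E[r] = 0.376652, running G = 4.197942
t=7: π = [0.1693, 0.2057, 0.2882, 0.1485, 0.1883], E[r] = 0.7088, γ^t·E[r] = 0.338993, running G = 4.536935

G = 4.5369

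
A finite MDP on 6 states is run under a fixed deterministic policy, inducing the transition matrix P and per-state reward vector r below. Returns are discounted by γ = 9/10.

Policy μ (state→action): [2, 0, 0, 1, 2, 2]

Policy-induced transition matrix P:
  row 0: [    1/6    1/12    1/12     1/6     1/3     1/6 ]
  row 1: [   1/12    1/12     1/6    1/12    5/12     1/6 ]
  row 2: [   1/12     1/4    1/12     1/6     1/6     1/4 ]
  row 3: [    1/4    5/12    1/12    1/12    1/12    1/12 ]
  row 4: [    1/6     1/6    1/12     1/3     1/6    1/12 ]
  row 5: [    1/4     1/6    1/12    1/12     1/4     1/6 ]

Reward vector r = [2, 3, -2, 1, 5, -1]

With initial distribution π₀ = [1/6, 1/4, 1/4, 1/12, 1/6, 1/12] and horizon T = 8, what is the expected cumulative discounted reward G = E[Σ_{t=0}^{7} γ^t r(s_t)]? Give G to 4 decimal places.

t=0: π = [0.1667, 0.2500, 0.2500, 0.0833, 0.1667, 0.0833], E[r] = 1.4167, γ^t·E[r] = 1.416667, running G = 1.416667
t=1: π = [0.1389, 0.1736, 0.1042, 0.1597, 0.2569, 0.1667], E[r] = 1.8681, γ^t·E[r] = 1.681250, running G = 3.097917
t=2: π = [0.1707, 0.1892, 0.0978, 0.1678, 0.2338, 0.1406], E[r] = 1.9097, γ^t·E[r] = 1.546875, running G = 4.644792
t=3: π = [0.1685, 0.1868, 0.0991, 0.1642, 0.2402, 0.1413], E[r] = 1.9226, γ^t·E[r] = 1.401609, running G = 6.046401
t=4: π = [0.1683, 0.1864, 0.0989, 0.1657, 0.2395, 0.1412], E[r] = 1.9200, γ^t·E[r] = 1.259719, running G = 7.306120
t=5: π = [0.1685, 0.1868, 0.0989, 0.1655, 0.2393, 0.1411], E[r] = 1.9202, γ^t·E[r] = 1.133872, running G = 8.439992
t=6: π = [0.1684, 0.1867, 0.0989, 0.1654, 0.2394, 0.1412], E[r] = 1.9204, γ^t·E[r] = 1.020555, running G = 9.460547
t=7: π = [0.1684, 0.1867, 0.0989, 0.1655, 0.2394, 0.1412], E[r] = 1.9203, γ^t·E[r] = 0.918469, running G = 10.379015

G = 10.3790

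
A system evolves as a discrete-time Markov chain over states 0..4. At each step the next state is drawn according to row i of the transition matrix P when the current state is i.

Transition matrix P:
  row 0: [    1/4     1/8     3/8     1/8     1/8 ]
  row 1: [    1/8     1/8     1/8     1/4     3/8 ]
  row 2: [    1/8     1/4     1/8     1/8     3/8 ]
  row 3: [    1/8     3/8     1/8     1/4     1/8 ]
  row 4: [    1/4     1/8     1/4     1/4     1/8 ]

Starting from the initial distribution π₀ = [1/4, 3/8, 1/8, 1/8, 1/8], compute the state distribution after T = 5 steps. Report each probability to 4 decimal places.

t=0: π = [0.2500, 0.3750, 0.1250, 0.1250, 0.1250]
t=1: π = [0.1719, 0.1719, 0.2031, 0.2031, 0.2500]
t=2: π = [0.1777, 0.2012, 0.1992, 0.2031, 0.2188]
t=3: π = [0.1746, 0.2007, 0.1968, 0.2029, 0.2251]
t=4: π = [0.1750, 0.2003, 0.1968, 0.2036, 0.2244]
t=5: π = [0.1749, 0.2005, 0.1968, 0.2035, 0.2243]

π = [0.1749, 0.2005, 0.1968, 0.2035, 0.2243]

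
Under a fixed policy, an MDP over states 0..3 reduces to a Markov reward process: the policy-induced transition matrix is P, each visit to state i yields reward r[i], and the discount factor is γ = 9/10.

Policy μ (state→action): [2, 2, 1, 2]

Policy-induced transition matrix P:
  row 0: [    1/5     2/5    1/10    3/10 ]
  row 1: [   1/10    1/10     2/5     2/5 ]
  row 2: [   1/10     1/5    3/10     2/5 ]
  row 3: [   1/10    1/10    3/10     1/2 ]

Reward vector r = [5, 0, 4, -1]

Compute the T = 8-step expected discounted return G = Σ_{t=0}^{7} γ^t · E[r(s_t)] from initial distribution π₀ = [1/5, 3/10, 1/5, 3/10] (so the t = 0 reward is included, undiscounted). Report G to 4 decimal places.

t=0: π = [0.2000, 0.3000, 0.2000, 0.3000], E[r] = 1.5000, γ^t·E[r] = 1.500000, running G = 1.500000
t=1: π = [0.1200, 0.1800, 0.2900, 0.4100], E[r] = 1.3500, γ^t·E[r] = 1.215000, running G = 2.715000
t=2: π = [0.1120, 0.1650, 0.2940, 0.4290], E[r] = 1.3070, γ^t·E[r] = 1.058670, running G = 3.773670
t=3: π = [0.1112, 0.1630, 0.2941, 0.4317], E[r] = 1.3007, γ^t·E[r] = 0.948210, running G = 4.721880
t=4: π = [0.1111, 0.1628, 0.2941, 0.4321], E[r] = 1.2998, γ^t·E[r] = 0.852792, running G = 5.574673
t=5: π = [0.1111, 0.1627, 0.2941, 0.4321], E[r] = 1.2997, γ^t·E[r] = 0.767447, running G = 6.342120
t=6: π = [0.1111, 0.1627, 0.2941, 0.4321], E[r] = 1.2997, γ^t·E[r] = 0.690695, running G = 7.032815
t=7: π = [0.1111, 0.1627, 0.2941, 0.4321], E[r] = 1.2997, γ^t·E[r] = 0.621625, running G = 7.654440

G = 7.6544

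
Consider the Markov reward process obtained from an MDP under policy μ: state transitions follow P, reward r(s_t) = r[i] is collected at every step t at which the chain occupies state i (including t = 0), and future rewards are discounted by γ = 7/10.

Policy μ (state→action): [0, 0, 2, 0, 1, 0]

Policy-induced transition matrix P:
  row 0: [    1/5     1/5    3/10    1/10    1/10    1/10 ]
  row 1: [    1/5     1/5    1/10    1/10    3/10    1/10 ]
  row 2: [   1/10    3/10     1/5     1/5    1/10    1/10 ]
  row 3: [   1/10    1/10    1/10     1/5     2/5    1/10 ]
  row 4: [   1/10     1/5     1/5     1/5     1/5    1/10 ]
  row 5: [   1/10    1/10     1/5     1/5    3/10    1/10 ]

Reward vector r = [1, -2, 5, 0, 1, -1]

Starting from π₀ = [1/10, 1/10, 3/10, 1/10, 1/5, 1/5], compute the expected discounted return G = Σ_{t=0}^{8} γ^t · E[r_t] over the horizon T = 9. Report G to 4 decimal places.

G = 3.0919

t=0: π = [0.1000, 0.1000, 0.3000, 0.1000, 0.2000, 0.2000], E[r] = 1.4000, γ^t·E[r] = 1.400000, running G = 1.400000
t=1: π = [0.1200, 0.2000, 0.1900, 0.1800, 0.2100, 0.1000], E[r] = 0.7800, γ^t·E[r] = 0.546000, running G = 1.946000
t=2: π = [0.1320, 0.1910, 0.1740, 0.1680, 0.2350, 0.1000], E[r] = 0.7550, γ^t·E[r] = 0.369950, running G = 2.315950
t=3: π = [0.1323, 0.1906, 0.1773, 0.1677, 0.2321, 0.1000], E[r] = 0.7697, γ^t·E[r] = 0.264007, running G = 2.579957
t=4: π = [0.1323, 0.1910, 0.1774, 0.1677, 0.2316, 0.1000], E[r] = 0.7690, γ^t·E[r] = 0.184639, running G = 2.764596
t=5: π = [0.1323, 0.1910, 0.1774, 0.1677, 0.2317, 0.1000], E[r] = 0.7689, γ^t·E[r] = 0.129223, running G = 2.893820
t=6: π = [0.1323, 0.1910, 0.1774, 0.1677, 0.2317, 0.1000], E[r] = 0.7689, γ^t·E[r] = 0.090460, running G = 2.984280
t=7: π = [0.1323, 0.1910, 0.1774, 0.1677, 0.2317, 0.1000], E[r] = 0.7689, γ^t·E[r] = 0.063322, running G = 3.047601
t=8: π = [0.1323, 0.1910, 0.1774, 0.1677, 0.2317, 0.1000], E[r] = 0.7689, γ^t·E[r] = 0.044325, running G = 3.091927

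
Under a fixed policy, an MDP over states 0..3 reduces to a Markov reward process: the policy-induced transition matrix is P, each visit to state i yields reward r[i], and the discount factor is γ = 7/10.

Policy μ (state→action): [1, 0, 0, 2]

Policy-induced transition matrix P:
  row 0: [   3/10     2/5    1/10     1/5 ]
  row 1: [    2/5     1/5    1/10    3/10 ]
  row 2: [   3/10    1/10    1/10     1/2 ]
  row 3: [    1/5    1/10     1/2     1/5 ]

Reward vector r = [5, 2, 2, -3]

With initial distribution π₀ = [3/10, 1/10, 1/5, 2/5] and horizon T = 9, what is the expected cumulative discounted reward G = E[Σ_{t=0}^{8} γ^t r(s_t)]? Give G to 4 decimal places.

t=0: π = [0.3000, 0.1000, 0.2000, 0.4000], E[r] = 0.9000, γ^t·E[r] = 0.900000, running G = 0.900000
t=1: π = [0.2700, 0.2000, 0.2600, 0.2700], E[r] = 1.4600, γ^t·E[r] = 1.022000, running G = 1.922000
t=2: π = [0.2930, 0.2010, 0.2080, 0.2980], E[r] = 1.3890, γ^t·E[r] = 0.680610, running G = 2.602610
t=3: π = [0.2903, 0.2080, 0.2192, 0.2825], E[r] = 1.4584, γ^t·E[r] = 0.500231, running G = 3.102841
t=4: π = [0.2926, 0.2079, 0.2130, 0.2866], E[r] = 1.4449, γ^t·E[r] = 0.346908, running G = 3.449750
t=5: π = [0.2921, 0.2086, 0.2146, 0.2847], E[r] = 1.4530, γ^t·E[r] = 0.244198, running G = 3.693948
t=6: π = [0.2924, 0.2085, 0.2139, 0.2852], E[r] = 1.4509, γ^t·E[r] = 0.170702, running G = 3.864650
t=7: π = [0.2923, 0.2086, 0.2141, 0.2850], E[r] = 1.4519, γ^t·E[r] = 0.119571, running G = 3.984221
t=8: π = [0.2924, 0.2086, 0.2140, 0.2851], E[r] = 1.4516, γ^t·E[r] = 0.083684, running G = 4.067906

G = 4.0679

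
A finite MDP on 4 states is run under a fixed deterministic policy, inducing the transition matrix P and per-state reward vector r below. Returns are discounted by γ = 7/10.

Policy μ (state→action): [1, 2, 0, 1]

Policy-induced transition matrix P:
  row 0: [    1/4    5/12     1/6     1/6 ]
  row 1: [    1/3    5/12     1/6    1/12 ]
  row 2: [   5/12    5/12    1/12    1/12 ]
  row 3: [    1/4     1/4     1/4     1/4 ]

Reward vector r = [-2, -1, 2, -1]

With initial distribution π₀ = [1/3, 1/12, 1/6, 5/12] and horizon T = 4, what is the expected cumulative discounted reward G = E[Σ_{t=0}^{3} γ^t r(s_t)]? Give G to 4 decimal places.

G = -2.0170

t=0: π = [0.3333, 0.0833, 0.1667, 0.4167], E[r] = -0.8333, γ^t·E[r] = -0.833333, running G = -0.833333
t=1: π = [0.2847, 0.3472, 0.1875, 0.1806], E[r] = -0.7222, γ^t·E[r] = -0.505556, running G = -1.338889
t=2: π = [0.3102, 0.3866, 0.1661, 0.1372], E[r] = -0.8119, γ^t·E[r] = -0.397841, running G = -1.736730
t=3: π = [0.3099, 0.3938, 0.1643, 0.1320], E[r] = -0.8171, γ^t·E[r] = -0.280275, running G = -2.017006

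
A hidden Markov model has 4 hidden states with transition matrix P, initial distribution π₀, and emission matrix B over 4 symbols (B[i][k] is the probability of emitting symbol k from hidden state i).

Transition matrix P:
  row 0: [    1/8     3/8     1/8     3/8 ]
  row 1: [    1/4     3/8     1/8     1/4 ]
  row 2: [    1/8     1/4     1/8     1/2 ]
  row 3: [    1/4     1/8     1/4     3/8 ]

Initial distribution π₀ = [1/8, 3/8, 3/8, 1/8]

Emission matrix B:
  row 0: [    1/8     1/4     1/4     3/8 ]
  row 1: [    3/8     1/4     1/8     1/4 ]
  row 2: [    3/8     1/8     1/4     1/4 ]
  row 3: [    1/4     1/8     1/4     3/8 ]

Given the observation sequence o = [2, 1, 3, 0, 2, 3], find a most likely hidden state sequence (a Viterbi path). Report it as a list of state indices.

path = [2, 3, 3, 2, 3, 3]

t=0: δ = [3.125e-02, 4.688e-02, 9.375e-02, 3.125e-02]  (obs o_0=2)
t=1: δ = [2.930e-03, 5.859e-03, 1.465e-03, 5.859e-03]  ψ = [1, 2, 2, 2]  (obs o_1=1)
t=2: δ = [5.493e-04, 5.493e-04, 3.662e-04, 8.240e-04]  ψ = [1, 1, 3, 3]  (obs o_2=3)
t=3: δ = [2.575e-05, 7.725e-05, 7.725e-05, 7.725e-05]  ψ = [3, 0, 3, 3]  (obs o_3=0)
t=4: δ = [4.828e-06, 3.621e-06, 4.828e-06, 9.656e-06]  ψ = [1, 1, 3, 2]  (obs o_4=2)
t=5: δ = [9.052e-07, 4.526e-07, 6.035e-07, 1.358e-06]  ψ = [3, 0, 3, 3]  (obs o_5=3)
backtrack: best end state = 3; path = [2, 3, 3, 2, 3, 3]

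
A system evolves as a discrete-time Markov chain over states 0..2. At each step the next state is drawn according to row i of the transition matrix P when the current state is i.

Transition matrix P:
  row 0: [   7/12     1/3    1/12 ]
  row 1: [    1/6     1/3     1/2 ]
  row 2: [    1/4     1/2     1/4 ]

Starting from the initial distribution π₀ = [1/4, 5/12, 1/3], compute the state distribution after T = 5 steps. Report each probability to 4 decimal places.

π = [0.3268, 0.3820, 0.2912]

t=0: π = [0.2500, 0.4167, 0.3333]
t=1: π = [0.2986, 0.3889, 0.3125]
t=2: π = [0.3171, 0.3854, 0.2975]
t=3: π = [0.3236, 0.3829, 0.2935]
t=4: π = [0.3260, 0.3822, 0.2918]
t=5: π = [0.3268, 0.3820, 0.2912]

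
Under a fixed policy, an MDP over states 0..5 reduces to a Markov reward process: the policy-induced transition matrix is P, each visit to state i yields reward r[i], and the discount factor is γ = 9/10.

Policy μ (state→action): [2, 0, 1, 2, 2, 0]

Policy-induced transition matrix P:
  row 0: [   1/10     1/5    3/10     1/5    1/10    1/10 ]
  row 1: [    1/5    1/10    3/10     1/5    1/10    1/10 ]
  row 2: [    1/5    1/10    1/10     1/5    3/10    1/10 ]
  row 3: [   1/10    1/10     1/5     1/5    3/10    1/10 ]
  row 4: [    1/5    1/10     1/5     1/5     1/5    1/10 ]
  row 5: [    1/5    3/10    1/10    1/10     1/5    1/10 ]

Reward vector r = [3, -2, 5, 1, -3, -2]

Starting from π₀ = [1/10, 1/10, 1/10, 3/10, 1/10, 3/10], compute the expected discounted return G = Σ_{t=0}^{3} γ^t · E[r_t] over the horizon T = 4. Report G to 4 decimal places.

t=0: π = [0.1000, 0.1000, 0.1000, 0.3000, 0.1000, 0.3000], E[r] = 0.0000, γ^t·E[r] = 0.000000, running G = 0.000000
t=1: π = [0.1600, 0.1700, 0.1800, 0.1700, 0.2200, 0.1000], E[r] = 0.3500, γ^t·E[r] = 0.315000, running G = 0.315000
t=2: π = [0.1670, 0.1360, 0.2050, 0.1900, 0.2020, 0.1000], E[r] = 0.6380, γ^t·E[r] = 0.516780, running G = 0.831780
t=3: π = [0.1643, 0.1367, 0.1998, 0.1900, 0.2092, 0.1000], E[r] = 0.5809, γ^t·E[r] = 0.423476, running G = 1.255256

G = 1.2553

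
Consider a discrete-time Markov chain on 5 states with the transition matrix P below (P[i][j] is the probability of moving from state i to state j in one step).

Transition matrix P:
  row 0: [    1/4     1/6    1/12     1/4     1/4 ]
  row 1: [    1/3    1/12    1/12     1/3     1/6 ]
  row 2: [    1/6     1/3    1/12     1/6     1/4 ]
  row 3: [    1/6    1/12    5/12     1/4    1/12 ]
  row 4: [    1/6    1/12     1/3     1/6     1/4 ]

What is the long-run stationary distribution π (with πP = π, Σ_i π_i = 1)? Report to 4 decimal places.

Balance equations π_j = Σ_i π_i·P[i][j]:
  π_0 = 1/4·π_0 + 1/3·π_1 + 1/6·π_2 + 1/6·π_3 + 1/6·π_4
  π_1 = 1/6·π_0 + 1/12·π_1 + 1/3·π_2 + 1/12·π_3 + 1/12·π_4
  π_2 = 1/12·π_0 + 1/12·π_1 + 1/12·π_2 + 5/12·π_3 + 1/3·π_4
  π_3 = 1/4·π_0 + 1/3·π_1 + 1/6·π_2 + 1/4·π_3 + 1/6·π_4
  normalize: π_0 + π_1 + π_2 + π_3 + π_4 = 1
Solving the linear system gives exactly π = [1584/7555, 1157/7555, 949/4533, 1728/7555, 4513/22665].

π = [0.2097, 0.1531, 0.2094, 0.2287, 0.1991]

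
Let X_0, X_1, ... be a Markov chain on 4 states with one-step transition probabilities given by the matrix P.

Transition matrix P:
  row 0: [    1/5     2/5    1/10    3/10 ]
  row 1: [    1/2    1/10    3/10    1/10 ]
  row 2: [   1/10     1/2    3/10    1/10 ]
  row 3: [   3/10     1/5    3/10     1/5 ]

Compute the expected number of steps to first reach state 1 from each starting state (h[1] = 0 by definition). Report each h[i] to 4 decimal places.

h = [2.6979, 0.0000, 2.2581, 3.1085]

First-step conditioning: h[1] = 0; for i ≠ 1, h[i] = 1 + Σ_k P[i][k]·h[k].
  h[0] = 1 + 1/5·h[0] + 1/10·h[2] + 3/10·h[3]
  h[2] = 1 + 1/10·h[0] + 3/10·h[2] + 1/10·h[3]
  h[3] = 1 + 3/10·h[0] + 3/10·h[2] + 1/5·h[3]
Solving the 3×3 linear system over states ≠ 1 gives exactly h = [920/341, 0, 70/31, 1060/341] (h[1] = 0 is the target).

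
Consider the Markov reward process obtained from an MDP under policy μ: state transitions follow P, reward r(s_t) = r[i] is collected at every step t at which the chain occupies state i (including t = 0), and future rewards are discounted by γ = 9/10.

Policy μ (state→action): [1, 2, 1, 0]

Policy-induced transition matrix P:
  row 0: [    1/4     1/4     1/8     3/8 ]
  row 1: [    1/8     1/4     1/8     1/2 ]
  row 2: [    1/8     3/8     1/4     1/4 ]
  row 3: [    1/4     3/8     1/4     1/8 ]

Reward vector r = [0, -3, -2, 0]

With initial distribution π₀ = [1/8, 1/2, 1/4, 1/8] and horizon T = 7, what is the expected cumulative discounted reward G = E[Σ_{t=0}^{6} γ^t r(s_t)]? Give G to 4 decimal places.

G = -7.4847

t=0: π = [0.1250, 0.5000, 0.2500, 0.1250], E[r] = -2.0000, γ^t·E[r] = -2.000000, running G = -2.000000
t=1: π = [0.1563, 0.2969, 0.1719, 0.3750], E[r] = -1.2344, γ^t·E[r] = -1.110938, running G = -3.110938
t=2: π = [0.1914, 0.3184, 0.1934, 0.2969], E[r] = -1.3418, γ^t·E[r] = -1.086855, running G = -4.197793
t=3: π = [0.1860, 0.3113, 0.1863, 0.3164], E[r] = -1.3064, γ^t·E[r] = -0.952363, running G = -5.150156
t=4: π = [0.1878, 0.3128, 0.1878, 0.3115], E[r] = -1.3142, γ^t·E[r] = -0.862232, running G = -6.012388
t=5: π = [0.1874, 0.3124, 0.1874, 0.3127], E[r] = -1.3121, γ^t·E[r] = -0.774782, running G = -6.787170
t=6: π = [0.1875, 0.3125, 0.1875, 0.3124], E[r] = -1.3126, γ^t·E[r] = -0.697571, running G = -7.484741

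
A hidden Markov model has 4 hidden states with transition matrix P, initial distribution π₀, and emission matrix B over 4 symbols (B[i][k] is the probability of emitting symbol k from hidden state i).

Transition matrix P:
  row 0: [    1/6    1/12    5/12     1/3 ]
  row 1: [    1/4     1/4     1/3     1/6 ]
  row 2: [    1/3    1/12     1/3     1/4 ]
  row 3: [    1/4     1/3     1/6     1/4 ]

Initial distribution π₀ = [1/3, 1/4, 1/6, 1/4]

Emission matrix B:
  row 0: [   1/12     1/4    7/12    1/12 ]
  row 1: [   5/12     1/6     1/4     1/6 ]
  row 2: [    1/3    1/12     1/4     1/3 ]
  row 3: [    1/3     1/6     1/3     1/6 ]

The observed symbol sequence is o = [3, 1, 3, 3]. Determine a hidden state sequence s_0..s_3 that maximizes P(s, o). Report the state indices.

path = [2, 0, 2, 2]

t=0: δ = [2.778e-02, 4.167e-02, 5.556e-02, 4.167e-02]  (obs o_0=3)
t=1: δ = [4.630e-03, 2.315e-03, 1.543e-03, 2.315e-03]  ψ = [2, 3, 2, 2]  (obs o_1=1)
t=2: δ = [6.430e-05, 1.286e-04, 6.430e-04, 2.572e-04]  ψ = [0, 3, 0, 0]  (obs o_2=3)
t=3: δ = [1.786e-05, 1.429e-05, 7.144e-05, 2.679e-05]  ψ = [2, 3, 2, 2]  (obs o_3=3)
backtrack: best end state = 2; path = [2, 0, 2, 2]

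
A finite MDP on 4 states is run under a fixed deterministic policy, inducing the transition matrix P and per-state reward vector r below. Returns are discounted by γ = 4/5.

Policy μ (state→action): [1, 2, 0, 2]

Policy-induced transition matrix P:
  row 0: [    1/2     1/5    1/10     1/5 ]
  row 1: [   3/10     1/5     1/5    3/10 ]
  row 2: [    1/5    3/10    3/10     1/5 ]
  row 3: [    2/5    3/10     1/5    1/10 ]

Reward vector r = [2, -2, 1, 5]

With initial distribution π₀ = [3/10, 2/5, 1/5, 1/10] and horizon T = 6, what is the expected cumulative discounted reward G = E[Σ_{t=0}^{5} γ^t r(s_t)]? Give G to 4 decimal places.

G = 4.5358

t=0: π = [0.3000, 0.4000, 0.2000, 0.1000], E[r] = 0.5000, γ^t·E[r] = 0.500000, running G = 0.500000
t=1: π = [0.3500, 0.2300, 0.1900, 0.2300], E[r] = 1.5800, γ^t·E[r] = 1.264000, running G = 1.764000
t=2: π = [0.3740, 0.2420, 0.1840, 0.2000], E[r] = 1.4480, γ^t·E[r] = 0.926720, running G = 2.690720
t=3: π = [0.3764, 0.2384, 0.1810, 0.2042], E[r] = 1.4780, γ^t·E[r] = 0.756736, running G = 3.447456
t=4: π = [0.3776, 0.2385, 0.1805, 0.2034], E[r] = 1.4757, γ^t·E[r] = 0.604455, running G = 4.051911
t=5: π = [0.3778, 0.2384, 0.1803, 0.2035], E[r] = 1.4767, γ^t·E[r] = 0.483882, running G = 4.535793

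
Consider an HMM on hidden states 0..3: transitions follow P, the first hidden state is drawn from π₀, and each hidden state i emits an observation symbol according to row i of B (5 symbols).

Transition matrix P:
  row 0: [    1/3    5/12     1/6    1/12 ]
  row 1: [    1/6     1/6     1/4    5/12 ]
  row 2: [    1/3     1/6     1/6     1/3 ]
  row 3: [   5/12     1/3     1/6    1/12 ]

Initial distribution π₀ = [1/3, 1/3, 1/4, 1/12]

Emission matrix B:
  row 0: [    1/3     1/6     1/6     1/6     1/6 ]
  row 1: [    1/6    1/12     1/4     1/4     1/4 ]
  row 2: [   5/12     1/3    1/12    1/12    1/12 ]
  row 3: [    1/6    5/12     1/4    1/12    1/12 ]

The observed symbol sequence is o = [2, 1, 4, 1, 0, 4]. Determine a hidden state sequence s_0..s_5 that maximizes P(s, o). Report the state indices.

t=0: δ = [5.556e-02, 8.333e-02, 2.083e-02, 2.083e-02]  (obs o_0=2)
t=1: δ = [3.086e-03, 1.929e-03, 6.944e-03, 1.447e-02]  ψ = [0, 0, 1, 1]  (obs o_1=1)
t=2: δ = [1.005e-03, 1.206e-03, 2.009e-04, 1.929e-04]  ψ = [3, 3, 3, 2]  (obs o_2=4)
t=3: δ = [5.582e-05, 3.489e-05, 1.005e-04, 2.093e-04]  ψ = [0, 0, 1, 1]  (obs o_3=1)
t=4: δ = [2.907e-05, 1.163e-05, 1.454e-05, 5.582e-06]  ψ = [3, 3, 3, 2]  (obs o_4=0)
t=5: δ = [1.615e-06, 3.028e-06, 4.038e-07, 4.038e-07]  ψ = [0, 0, 0, 1]  (obs o_5=4)
backtrack: best end state = 1; path = [1, 3, 1, 3, 0, 1]

path = [1, 3, 1, 3, 0, 1]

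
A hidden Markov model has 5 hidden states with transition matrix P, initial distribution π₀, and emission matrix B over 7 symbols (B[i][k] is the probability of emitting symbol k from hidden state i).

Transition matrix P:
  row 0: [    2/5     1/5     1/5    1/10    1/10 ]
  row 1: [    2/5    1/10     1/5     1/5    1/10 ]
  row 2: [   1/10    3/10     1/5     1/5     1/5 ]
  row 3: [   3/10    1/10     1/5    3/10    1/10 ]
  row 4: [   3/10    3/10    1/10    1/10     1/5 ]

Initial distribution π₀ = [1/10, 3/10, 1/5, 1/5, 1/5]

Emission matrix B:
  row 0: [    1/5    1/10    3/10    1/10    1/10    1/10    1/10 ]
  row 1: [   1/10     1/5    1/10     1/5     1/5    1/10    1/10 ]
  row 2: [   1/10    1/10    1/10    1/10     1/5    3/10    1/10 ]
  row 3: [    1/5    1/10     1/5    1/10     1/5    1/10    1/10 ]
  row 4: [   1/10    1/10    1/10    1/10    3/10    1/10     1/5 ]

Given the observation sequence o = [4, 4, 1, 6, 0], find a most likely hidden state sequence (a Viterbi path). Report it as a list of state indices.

path = [4, 4, 1, 0, 0]

t=0: δ = [1.000e-02, 6.000e-02, 4.000e-02, 4.000e-02, 6.000e-02]  (obs o_0=4)
t=1: δ = [2.400e-03, 3.600e-03, 2.400e-03, 2.400e-03, 3.600e-03]  ψ = [1, 4, 1, 1, 4]  (obs o_1=4)
t=2: δ = [1.440e-04, 2.160e-04, 7.200e-05, 7.200e-05, 7.200e-05]  ψ = [1, 4, 1, 1, 4]  (obs o_2=1)
t=3: δ = [8.640e-06, 2.880e-06, 4.320e-06, 4.320e-06, 4.320e-06]  ψ = [1, 0, 1, 1, 1]  (obs o_3=6)
t=4: δ = [6.912e-07, 1.728e-07, 1.728e-07, 2.592e-07, 8.640e-08]  ψ = [0, 0, 0, 3, 0]  (obs o_4=0)
backtrack: best end state = 0; path = [4, 4, 1, 0, 0]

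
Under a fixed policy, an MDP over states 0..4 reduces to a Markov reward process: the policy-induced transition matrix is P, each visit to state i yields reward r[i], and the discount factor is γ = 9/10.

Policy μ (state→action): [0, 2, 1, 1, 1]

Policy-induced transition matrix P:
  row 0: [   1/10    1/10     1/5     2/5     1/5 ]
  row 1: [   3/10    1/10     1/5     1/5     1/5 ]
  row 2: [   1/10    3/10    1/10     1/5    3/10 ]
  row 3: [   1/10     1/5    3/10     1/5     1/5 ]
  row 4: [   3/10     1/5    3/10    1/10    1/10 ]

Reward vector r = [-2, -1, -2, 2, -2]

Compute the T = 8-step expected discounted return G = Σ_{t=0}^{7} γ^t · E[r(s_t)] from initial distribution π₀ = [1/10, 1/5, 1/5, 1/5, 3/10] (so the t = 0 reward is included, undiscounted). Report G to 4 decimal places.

t=0: π = [0.1000, 0.2000, 0.2000, 0.2000, 0.3000], E[r] = -1.0000, γ^t·E[r] = -1.000000, running G = -1.000000
t=1: π = [0.2000, 0.1900, 0.2300, 0.1900, 0.1900], E[r] = -1.0500, γ^t·E[r] = -0.945000, running G = -1.945000
t=2: π = [0.1760, 0.1840, 0.2150, 0.2210, 0.2040], E[r] = -0.9320, γ^t·E[r] = -0.754920, running G = -2.699920
t=3: π = [0.1776, 0.1855, 0.2210, 0.2148, 0.2011], E[r] = -0.9553, γ^t·E[r] = -0.696414, running G = -3.396334
t=4: π = [0.1773, 0.1858, 0.2195, 0.2154, 0.2020], E[r] = -0.9526, γ^t·E[r] = -0.624981, running G = -4.021315
t=5: π = [0.1776, 0.1856, 0.2198, 0.2153, 0.2018], E[r] = -0.9533, γ^t·E[r] = -0.562915, running G = -4.584230
t=6: π = [0.1775, 0.1857, 0.2197, 0.2153, 0.2018], E[r] = -0.9530, γ^t·E[r] = -0.506461, running G = -5.090691
t=7: π = [0.1775, 0.1857, 0.2197, 0.2153, 0.2018], E[r] = -0.9531, γ^t·E[r] = -0.455856, running G = -5.546547

G = -5.5465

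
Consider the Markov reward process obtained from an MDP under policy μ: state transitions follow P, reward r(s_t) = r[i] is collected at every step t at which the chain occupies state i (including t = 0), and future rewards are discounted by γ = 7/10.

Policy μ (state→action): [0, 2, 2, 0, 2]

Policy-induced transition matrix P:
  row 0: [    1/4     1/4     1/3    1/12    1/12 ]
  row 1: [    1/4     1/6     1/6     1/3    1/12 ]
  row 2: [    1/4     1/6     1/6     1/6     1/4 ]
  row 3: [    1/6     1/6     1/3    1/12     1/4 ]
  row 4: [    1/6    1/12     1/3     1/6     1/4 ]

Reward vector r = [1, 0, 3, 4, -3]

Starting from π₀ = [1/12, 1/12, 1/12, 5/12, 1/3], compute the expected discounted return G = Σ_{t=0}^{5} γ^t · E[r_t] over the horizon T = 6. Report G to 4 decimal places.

G = 3.0442

t=0: π = [0.0833, 0.0833, 0.0833, 0.4167, 0.3333], E[r] = 1.0000, γ^t·E[r] = 1.000000, running G = 1.000000
t=1: π = [0.1875, 0.1458, 0.3056, 0.1389, 0.2222], E[r] = 0.9931, γ^t·E[r] = 0.695139, running G = 1.695139
t=2: π = [0.2199, 0.1638, 0.2581, 0.1638, 0.1944], E[r] = 1.0660, γ^t·E[r] = 0.522326, running G = 2.217465
t=3: π = [0.2201, 0.1688, 0.2630, 0.1620, 0.1861], E[r] = 1.0990, γ^t·E[r] = 0.376959, running G = 2.594425
t=4: π = [0.2210, 0.1695, 0.2614, 0.1630, 0.1852], E[r] = 1.1014, γ^t·E[r] = 0.264440, running G = 2.858864
t=5: π = [0.2210, 0.1697, 0.2615, 0.1629, 0.1849], E[r] = 1.1025, γ^t·E[r] = 0.185296, running G = 3.044160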